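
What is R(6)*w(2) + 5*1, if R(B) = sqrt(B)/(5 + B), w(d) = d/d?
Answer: 5 + sqrt(6)/11 ≈ 5.2227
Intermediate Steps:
w(d) = 1
R(B) = sqrt(B)/(5 + B)
R(6)*w(2) + 5*1 = (sqrt(6)/(5 + 6))*1 + 5*1 = (sqrt(6)/11)*1 + 5 = sqrt(6)/11 + 5 = 5 + sqrt(6)/11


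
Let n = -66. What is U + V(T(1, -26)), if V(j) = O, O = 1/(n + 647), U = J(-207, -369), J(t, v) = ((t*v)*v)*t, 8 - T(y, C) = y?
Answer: 3389764722310/581 ≈ 5.8344e+9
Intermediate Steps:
T(y, C) = 8 - y
J(t, v) = t²*v² (J(t, v) = (t*v²)*t = t²*v²)
U = 5834362689 (U = (-207)²*(-369)² = 42849*136161 = 5834362689)
O = 1/581 (O = 1/(-66 + 647) = 1/581 ≈ 0.0017212)
V(j) = 1/581
U + V(T(1, -26)) = 5834362689 + 1/581 = 3389764722310/581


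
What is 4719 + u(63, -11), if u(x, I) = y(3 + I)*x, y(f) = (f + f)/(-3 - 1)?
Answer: 4971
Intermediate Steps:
y(f) = -f/2 (y(f) = (2*f)/(-4) = (2*f)*(-¼) = -f/2)
u(x, I) = x*(-3/2 - I/2) (u(x, I) = (-(3 + I)/2)*x = (-3/2 - I/2)*x = x*(-3/2 - I/2))
4719 + u(63, -11) = 4719 + (½)*63*(-3 - 1*(-11)) = 4719 + (½)*63*(-3 + 11) = 4719 + (½)*63*8 = 4719 + 252 = 4971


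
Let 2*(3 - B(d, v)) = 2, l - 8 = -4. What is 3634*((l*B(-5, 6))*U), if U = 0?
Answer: 0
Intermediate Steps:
l = 4 (l = 8 - 4 = 4)
B(d, v) = 2 (B(d, v) = 3 - ½*2 = 3 - 1 = 2)
3634*((l*B(-5, 6))*U) = 3634*((4*2)*0) = 3634*(8*0) = 3634*0 = 0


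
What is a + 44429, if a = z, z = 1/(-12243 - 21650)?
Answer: 1505832096/33893 ≈ 44429.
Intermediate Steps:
z = -1/33893 (z = 1/(-33893) = -1/33893 ≈ -2.9505e-5)
a = -1/33893 ≈ -2.9505e-5
a + 44429 = -1/33893 + 44429 = 1505832096/33893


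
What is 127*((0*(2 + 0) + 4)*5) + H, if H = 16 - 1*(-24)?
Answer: 2580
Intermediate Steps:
H = 40 (H = 16 + 24 = 40)
127*((0*(2 + 0) + 4)*5) + H = 127*((0*(2 + 0) + 4)*5) + 40 = 127*((0*2 + 4)*5) + 40 = 127*((0 + 4)*5) + 40 = 127*(4*5) + 40 = 127*20 + 40 = 2540 + 40 = 2580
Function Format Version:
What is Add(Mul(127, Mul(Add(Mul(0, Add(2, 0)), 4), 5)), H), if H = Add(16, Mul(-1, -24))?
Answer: 2580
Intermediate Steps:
H = 40 (H = Add(16, 24) = 40)
Add(Mul(127, Mul(Add(Mul(0, Add(2, 0)), 4), 5)), H) = Add(Mul(127, Mul(Add(Mul(0, Add(2, 0)), 4), 5)), 40) = Add(Mul(127, Mul(Add(Mul(0, 2), 4), 5)), 40) = Add(Mul(127, Mul(Add(0, 4), 5)), 40) = Add(Mul(127, Mul(4, 5)), 40) = Add(Mul(127, 20), 40) = Add(2540, 40) = 2580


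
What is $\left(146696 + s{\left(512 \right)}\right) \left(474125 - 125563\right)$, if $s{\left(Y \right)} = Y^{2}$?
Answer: $142506088080$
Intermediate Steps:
$\left(146696 + s{\left(512 \right)}\right) \left(474125 - 125563\right) = \left(146696 + 512^{2}\right) \left(474125 - 125563\right) = \left(146696 + 262144\right) 348562 = 408840 \cdot 348562 = 142506088080$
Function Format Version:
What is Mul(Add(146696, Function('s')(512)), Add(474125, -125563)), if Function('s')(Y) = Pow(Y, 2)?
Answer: 142506088080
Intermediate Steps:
Mul(Add(146696, Function('s')(512)), Add(474125, -125563)) = Mul(Add(146696, Pow(512, 2)), Add(474125, -125563)) = Mul(Add(146696, 262144), 348562) = Mul(408840, 348562) = 142506088080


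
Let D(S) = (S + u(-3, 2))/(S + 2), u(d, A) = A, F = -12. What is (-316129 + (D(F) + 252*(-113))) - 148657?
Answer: -493261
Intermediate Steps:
D(S) = 1 (D(S) = (S + 2)/(S + 2) = (2 + S)/(2 + S) = 1)
(-316129 + (D(F) + 252*(-113))) - 148657 = (-316129 + (1 + 252*(-113))) - 148657 = (-316129 + (1 - 28476)) - 148657 = (-316129 - 28475) - 148657 = -344604 - 148657 = -493261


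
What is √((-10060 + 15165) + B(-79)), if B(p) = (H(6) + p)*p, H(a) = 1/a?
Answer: √407982/6 ≈ 106.46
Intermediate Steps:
B(p) = p*(⅙ + p) (B(p) = (1/6 + p)*p = (⅙ + p)*p = p*(⅙ + p))
√((-10060 + 15165) + B(-79)) = √((-10060 + 15165) - 79*(⅙ - 79)) = √(5105 - 79*(-473/6)) = √(5105 + 37367/6) = √(67997/6) = √407982/6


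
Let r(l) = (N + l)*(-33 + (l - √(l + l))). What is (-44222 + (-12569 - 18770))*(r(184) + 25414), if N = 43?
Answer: -4510311651 + 68609388*√23 ≈ -4.1813e+9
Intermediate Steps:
r(l) = (43 + l)*(-33 + l - √2*√l) (r(l) = (43 + l)*(-33 + (l - √(l + l))) = (43 + l)*(-33 + (l - √(2*l))) = (43 + l)*(-33 + (l - √2*√l)) = (43 + l)*(-33 + l - √2*√l))
(-44222 + (-12569 - 18770))*(r(184) + 25414) = (-44222 + (-12569 - 18770))*((-1419 + 184² + 10*184 - √2*184^(3/2) - 43*√2*√184) + 25414) = (-44222 - 31339)*((-1419 + 33856 + 1840 - √2*368*√46 - 43*√2*2*√46) + 25414) = -75561*((-1419 + 33856 + 1840 - 736*√23 - 172*√23) + 25414) = -75561*((34277 - 908*√23) + 25414) = -75561*(59691 - 908*√23) = -4510311651 + 68609388*√23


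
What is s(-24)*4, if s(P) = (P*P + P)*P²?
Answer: 1271808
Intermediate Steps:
s(P) = P²*(P + P²) (s(P) = (P² + P)*P² = (P + P²)*P² = P²*(P + P²))
s(-24)*4 = ((-24)³*(1 - 24))*4 = -13824*(-23)*4 = 317952*4 = 1271808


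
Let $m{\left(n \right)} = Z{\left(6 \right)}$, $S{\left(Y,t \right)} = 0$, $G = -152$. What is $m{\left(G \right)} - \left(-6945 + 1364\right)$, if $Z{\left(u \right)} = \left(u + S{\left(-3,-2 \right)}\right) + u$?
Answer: $5593$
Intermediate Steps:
$Z{\left(u \right)} = 2 u$ ($Z{\left(u \right)} = \left(u + 0\right) + u = u + u = 2 u$)
$m{\left(n \right)} = 12$ ($m{\left(n \right)} = 2 \cdot 6 = 12$)
$m{\left(G \right)} - \left(-6945 + 1364\right) = 12 - \left(-6945 + 1364\right) = 12 - -5581 = 12 + 5581 = 5593$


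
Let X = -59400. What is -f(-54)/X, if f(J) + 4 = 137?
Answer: 133/59400 ≈ 0.0022391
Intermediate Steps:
f(J) = 133 (f(J) = -4 + 137 = 133)
-f(-54)/X = -133/(-59400) = -133*(-1)/59400 = -1*(-133/59400) = 133/59400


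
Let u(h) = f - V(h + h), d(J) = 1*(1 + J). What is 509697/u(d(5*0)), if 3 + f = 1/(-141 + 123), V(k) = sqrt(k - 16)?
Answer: -504600030/7561 + 165141828*I*sqrt(14)/7561 ≈ -66737.0 + 81723.0*I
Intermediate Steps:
d(J) = 1 + J
V(k) = sqrt(-16 + k)
f = -55/18 (f = -3 + 1/(-141 + 123) = -3 + 1/(-18) = -3 - 1/18 = -55/18 ≈ -3.0556)
u(h) = -55/18 - sqrt(-16 + 2*h) (u(h) = -55/18 - sqrt(-16 + (h + h)) = -55/18 - sqrt(-16 + 2*h))
509697/u(d(5*0)) = 509697/(-55/18 - sqrt(-16 + 2*(1 + 5*0))) = 509697/(-55/18 - sqrt(-16 + 2*(1 + 0))) = 509697/(-55/18 - sqrt(-16 + 2*1)) = 509697/(-55/18 - sqrt(-16 + 2)) = 509697/(-55/18 - sqrt(-14)) = 509697/(-55/18 - I*sqrt(14))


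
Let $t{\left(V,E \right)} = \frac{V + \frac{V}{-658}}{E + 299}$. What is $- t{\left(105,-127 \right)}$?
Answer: $- \frac{9855}{16168} \approx -0.60954$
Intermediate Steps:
$t{\left(V,E \right)} = \frac{657 V}{658 \left(299 + E\right)}$ ($t{\left(V,E \right)} = \frac{V + V \left(- \frac{1}{658}\right)}{299 + E} = \frac{V - \frac{V}{658}}{299 + E} = \frac{\frac{657}{658} V}{299 + E} = \frac{657 V}{658 \left(299 + E\right)}$)
$- t{\left(105,-127 \right)} = - \frac{657 \cdot 105}{658 \left(299 - 127\right)} = - \frac{657 \cdot 105}{658 \cdot 172} = \left(-1\right) \frac{9855}{16168} = - \frac{9855}{16168}$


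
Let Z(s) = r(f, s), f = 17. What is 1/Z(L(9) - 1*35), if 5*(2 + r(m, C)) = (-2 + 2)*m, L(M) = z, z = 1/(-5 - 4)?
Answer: -1/2 ≈ -0.50000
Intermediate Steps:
z = -1/9 (z = 1/(-9) = -1/9 ≈ -0.11111)
L(M) = -1/9
r(m, C) = -2 (r(m, C) = -2 + ((-2 + 2)*m)/5 = -2 + (0*m)/5 = -2 + (1/5)*0 = -2 + 0 = -2)
Z(s) = -2
1/Z(L(9) - 1*35) = 1/(-2) = -1/2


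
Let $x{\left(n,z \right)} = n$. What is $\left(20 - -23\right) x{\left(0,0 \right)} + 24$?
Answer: $24$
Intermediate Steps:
$\left(20 - -23\right) x{\left(0,0 \right)} + 24 = \left(20 - -23\right) 0 + 24 = \left(20 + 23\right) 0 + 24 = 43 \cdot 0 + 24 = 0 + 24 = 24$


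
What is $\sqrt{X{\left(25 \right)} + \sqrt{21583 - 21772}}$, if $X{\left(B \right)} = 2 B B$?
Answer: $\sqrt{1250 + 3 i \sqrt{21}} \approx 35.356 + 0.1944 i$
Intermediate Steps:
$X{\left(B \right)} = 2 B^{2}$
$\sqrt{X{\left(25 \right)} + \sqrt{21583 - 21772}} = \sqrt{2 \cdot 25^{2} + \sqrt{21583 - 21772}} = \sqrt{2 \cdot 625 + \sqrt{-189}} = \sqrt{1250 + 3 i \sqrt{21}}$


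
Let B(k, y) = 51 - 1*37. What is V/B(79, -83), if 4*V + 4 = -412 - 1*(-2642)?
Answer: 159/4 ≈ 39.750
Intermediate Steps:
V = 1113/2 (V = -1 + (-412 - 1*(-2642))/4 = -1 + (-412 + 2642)/4 = -1 + (1/4)*2230 = -1 + 1115/2 = 1113/2 ≈ 556.50)
B(k, y) = 14 (B(k, y) = 51 - 37 = 14)
V/B(79, -83) = (1113/2)/14 = (1113/2)*(1/14) = 159/4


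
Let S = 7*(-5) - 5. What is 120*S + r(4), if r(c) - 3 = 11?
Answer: -4786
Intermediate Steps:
r(c) = 14 (r(c) = 3 + 11 = 14)
S = -40 (S = -35 - 5 = -40)
120*S + r(4) = 120*(-40) + 14 = -4800 + 14 = -4786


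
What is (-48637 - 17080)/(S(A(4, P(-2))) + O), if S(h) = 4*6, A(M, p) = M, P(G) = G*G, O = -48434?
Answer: 65717/48410 ≈ 1.3575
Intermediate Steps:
P(G) = G²
S(h) = 24
(-48637 - 17080)/(S(A(4, P(-2))) + O) = (-48637 - 17080)/(24 - 48434) = -65717/(-48410) = -65717*(-1/48410) = 65717/48410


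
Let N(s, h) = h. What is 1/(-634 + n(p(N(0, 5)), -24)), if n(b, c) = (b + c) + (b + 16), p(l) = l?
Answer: -1/632 ≈ -0.0015823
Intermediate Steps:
n(b, c) = 16 + c + 2*b (n(b, c) = (b + c) + (16 + b) = 16 + c + 2*b)
1/(-634 + n(p(N(0, 5)), -24)) = 1/(-634 + (16 - 24 + 2*5)) = 1/(-634 + (16 - 24 + 10)) = 1/(-634 + 2) = 1/(-632) = -1/632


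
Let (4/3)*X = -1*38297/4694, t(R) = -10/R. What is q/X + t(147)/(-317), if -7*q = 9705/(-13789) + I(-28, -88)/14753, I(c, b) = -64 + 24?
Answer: -281448926924510/17287618539229031 ≈ -0.016280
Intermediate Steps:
X = -114891/18776 (X = 3*(-1*38297/4694)/4 = 3*(-38297*1/4694)/4 = (¾)*(-38297/4694) = -114891/18776 ≈ -6.1190)
I(c, b) = -40
q = 20532775/203429117 (q = -(9705/(-13789) - 40/14753)/7 = -(9705*(-1/13789) - 40*1/14753)/7 = -(-9705/13789 - 40/14753)/7 = -⅐*(-143729425/203429117) = 20532775/203429117 ≈ 0.10093)
q/X + t(147)/(-317) = 20532775/(203429117*(-114891/18776)) - 10/147/(-317) = (20532775/203429117)*(-18776/114891) - 10*1/147*(-1/317) = -385523383400/23372174681247 - 10/147*(-1/317) = -385523383400/23372174681247 + 10/46599 = -281448926924510/17287618539229031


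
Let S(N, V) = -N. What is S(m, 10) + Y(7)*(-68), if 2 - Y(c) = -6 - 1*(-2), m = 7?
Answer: -415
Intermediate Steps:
Y(c) = 6 (Y(c) = 2 - (-6 - 1*(-2)) = 2 - (-6 + 2) = 2 - 1*(-4) = 2 + 4 = 6)
S(m, 10) + Y(7)*(-68) = -1*7 + 6*(-68) = -7 - 408 = -415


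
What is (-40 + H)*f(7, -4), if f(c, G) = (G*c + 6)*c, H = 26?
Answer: 2156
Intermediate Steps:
f(c, G) = c*(6 + G*c) (f(c, G) = (6 + G*c)*c = c*(6 + G*c))
(-40 + H)*f(7, -4) = (-40 + 26)*(7*(6 - 4*7)) = -98*(6 - 28) = -98*(-22) = -14*(-154) = 2156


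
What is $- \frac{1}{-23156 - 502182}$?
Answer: $\frac{1}{525338} \approx 1.9035 \cdot 10^{-6}$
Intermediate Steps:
$- \frac{1}{-23156 - 502182} = - \frac{1}{-525338} = \left(-1\right) \left(- \frac{1}{525338}\right) = \frac{1}{525338}$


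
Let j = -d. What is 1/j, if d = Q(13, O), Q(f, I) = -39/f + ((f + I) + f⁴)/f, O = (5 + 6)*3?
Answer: -13/28568 ≈ -0.00045505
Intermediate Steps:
O = 33 (O = 11*3 = 33)
Q(f, I) = -39/f + (I + f + f⁴)/f (Q(f, I) = -39/f + ((I + f) + f⁴)/f = -39/f + (I + f + f⁴)/f)
d = 28568/13 (d = (-39 + 33 + 13 + 13⁴)/13 = (-39 + 33 + 13 + 28561)/13 = (1/13)*28568 = 28568/13 ≈ 2197.5)
j = -28568/13 (j = -1*28568/13 = -28568/13 ≈ -2197.5)
1/j = 1/(-28568/13) = -13/28568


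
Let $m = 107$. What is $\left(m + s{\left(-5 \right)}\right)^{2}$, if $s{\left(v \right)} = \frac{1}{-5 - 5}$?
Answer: $\frac{1142761}{100} \approx 11428.0$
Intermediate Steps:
$s{\left(v \right)} = - \frac{1}{10}$ ($s{\left(v \right)} = \frac{1}{-10} = - \frac{1}{10}$)
$\left(m + s{\left(-5 \right)}\right)^{2} = \left(107 - \frac{1}{10}\right)^{2} = \left(\frac{1069}{10}\right)^{2} = \frac{1142761}{100}$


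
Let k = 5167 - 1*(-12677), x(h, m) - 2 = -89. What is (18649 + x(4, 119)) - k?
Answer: 718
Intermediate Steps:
x(h, m) = -87 (x(h, m) = 2 - 89 = -87)
k = 17844 (k = 5167 + 12677 = 17844)
(18649 + x(4, 119)) - k = (18649 - 87) - 1*17844 = 18562 - 17844 = 718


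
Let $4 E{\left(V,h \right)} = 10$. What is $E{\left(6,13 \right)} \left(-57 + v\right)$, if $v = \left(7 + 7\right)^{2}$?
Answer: $\frac{695}{2} \approx 347.5$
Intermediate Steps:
$v = 196$ ($v = 14^{2} = 196$)
$E{\left(V,h \right)} = \frac{5}{2}$ ($E{\left(V,h \right)} = \frac{1}{4} \cdot 10 = \frac{5}{2}$)
$E{\left(6,13 \right)} \left(-57 + v\right) = \frac{5 \left(-57 + 196\right)}{2} = \frac{5}{2} \cdot 139 = \frac{695}{2}$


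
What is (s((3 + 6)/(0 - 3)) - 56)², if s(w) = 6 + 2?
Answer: 2304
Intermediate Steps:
s(w) = 8
(s((3 + 6)/(0 - 3)) - 56)² = (8 - 56)² = (-48)² = 2304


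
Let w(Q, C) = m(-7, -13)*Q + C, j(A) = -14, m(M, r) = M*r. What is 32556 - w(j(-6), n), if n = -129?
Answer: 33959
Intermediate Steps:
w(Q, C) = C + 91*Q (w(Q, C) = (-7*(-13))*Q + C = 91*Q + C = C + 91*Q)
32556 - w(j(-6), n) = 32556 - (-129 + 91*(-14)) = 32556 - (-129 - 1274) = 32556 - 1*(-1403) = 32556 + 1403 = 33959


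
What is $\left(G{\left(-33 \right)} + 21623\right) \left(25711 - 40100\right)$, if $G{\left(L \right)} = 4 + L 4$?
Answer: $-309291555$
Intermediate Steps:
$G{\left(L \right)} = 4 + 4 L$
$\left(G{\left(-33 \right)} + 21623\right) \left(25711 - 40100\right) = \left(\left(4 + 4 \left(-33\right)\right) + 21623\right) \left(25711 - 40100\right) = \left(\left(4 - 132\right) + 21623\right) \left(-14389\right) = \left(-128 + 21623\right) \left(-14389\right) = 21495 \left(-14389\right) = -309291555$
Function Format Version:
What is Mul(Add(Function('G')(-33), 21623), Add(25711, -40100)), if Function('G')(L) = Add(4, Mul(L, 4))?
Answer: -309291555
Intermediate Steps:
Function('G')(L) = Add(4, Mul(4, L))
Mul(Add(Function('G')(-33), 21623), Add(25711, -40100)) = Mul(Add(Add(4, Mul(4, -33)), 21623), Add(25711, -40100)) = Mul(Add(Add(4, -132), 21623), -14389) = Mul(Add(-128, 21623), -14389) = Mul(21495, -14389) = -309291555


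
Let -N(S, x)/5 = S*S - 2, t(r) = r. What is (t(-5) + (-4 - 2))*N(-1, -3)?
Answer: -55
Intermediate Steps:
N(S, x) = 10 - 5*S² (N(S, x) = -5*(S*S - 2) = -5*(S² - 2) = -5*(-2 + S²) = 10 - 5*S²)
(t(-5) + (-4 - 2))*N(-1, -3) = (-5 + (-4 - 2))*(10 - 5*(-1)²) = (-5 - 6)*(10 - 5*1) = -11*(10 - 5) = -11*5 = -55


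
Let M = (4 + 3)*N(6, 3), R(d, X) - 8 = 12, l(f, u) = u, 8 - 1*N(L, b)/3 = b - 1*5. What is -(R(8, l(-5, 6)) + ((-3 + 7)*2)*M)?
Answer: -1700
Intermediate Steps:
N(L, b) = 39 - 3*b (N(L, b) = 24 - 3*(b - 1*5) = 24 - 3*(b - 5) = 24 - 3*(-5 + b) = 24 + (15 - 3*b) = 39 - 3*b)
R(d, X) = 20 (R(d, X) = 8 + 12 = 20)
M = 210 (M = (4 + 3)*(39 - 3*3) = 7*(39 - 9) = 7*30 = 210)
-(R(8, l(-5, 6)) + ((-3 + 7)*2)*M) = -(20 + ((-3 + 7)*2)*210) = -(20 + (4*2)*210) = -(20 + 8*210) = -(20 + 1680) = -1*1700 = -1700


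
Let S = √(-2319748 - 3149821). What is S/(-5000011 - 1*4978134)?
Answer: -I*√5469569/9978145 ≈ -0.00023438*I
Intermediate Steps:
S = I*√5469569 (S = √(-5469569) = I*√5469569 ≈ 2338.7*I)
S/(-5000011 - 1*4978134) = (I*√5469569)/(-5000011 - 1*4978134) = (I*√5469569)/(-5000011 - 4978134) = (I*√5469569)/(-9978145) = (I*√5469569)*(-1/9978145) = -I*√5469569/9978145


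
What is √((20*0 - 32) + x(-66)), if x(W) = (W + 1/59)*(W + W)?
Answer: 2*√7551823/59 ≈ 93.155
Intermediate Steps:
x(W) = 2*W*(1/59 + W) (x(W) = (W + 1/59)*(2*W) = (1/59 + W)*(2*W) = 2*W*(1/59 + W))
√((20*0 - 32) + x(-66)) = √((20*0 - 32) + (2/59)*(-66)*(1 + 59*(-66))) = √((0 - 32) + (2/59)*(-66)*(1 - 3894)) = √(-32 + (2/59)*(-66)*(-3893)) = √(-32 + 513876/59) = √(511988/59) = 2*√7551823/59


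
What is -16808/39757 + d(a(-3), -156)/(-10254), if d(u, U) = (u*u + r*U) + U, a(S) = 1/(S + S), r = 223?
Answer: 43809057779/14676058008 ≈ 2.9851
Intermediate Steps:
a(S) = 1/(2*S)
d(u, U) = u**2 + 224*U (d(u, U) = (u*u + 223*U) + U = (u**2 + 223*U) + U = u**2 + 224*U)
-16808/39757 + d(a(-3), -156)/(-10254) = -16808/39757 + (((1/2)/(-3))**2 + 224*(-156))/(-10254) = -16808*1/39757 + (((1/2)*(-1/3))**2 - 34944)*(-1/10254) = -16808/39757 + ((-1/6)**2 - 34944)*(-1/10254) = -16808/39757 + (1/36 - 34944)*(-1/10254) = -16808/39757 - 1257983/36*(-1/10254) = -16808/39757 + 1257983/369144 = 43809057779/14676058008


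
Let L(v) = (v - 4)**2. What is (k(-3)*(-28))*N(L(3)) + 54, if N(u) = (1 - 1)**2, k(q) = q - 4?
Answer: 54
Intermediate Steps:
k(q) = -4 + q
L(v) = (-4 + v)**2
N(u) = 0 (N(u) = 0**2 = 0)
(k(-3)*(-28))*N(L(3)) + 54 = ((-4 - 3)*(-28))*0 + 54 = -7*(-28)*0 + 54 = 196*0 + 54 = 0 + 54 = 54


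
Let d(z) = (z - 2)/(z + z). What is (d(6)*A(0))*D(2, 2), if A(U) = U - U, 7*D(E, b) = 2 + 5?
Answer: 0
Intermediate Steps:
D(E, b) = 1 (D(E, b) = (2 + 5)/7 = (⅐)*7 = 1)
d(z) = (-2 + z)/(2*z) (d(z) = (-2 + z)/((2*z)) = (-2 + z)*(1/(2*z)) = (-2 + z)/(2*z))
A(U) = 0
(d(6)*A(0))*D(2, 2) = (((½)*(-2 + 6)/6)*0)*1 = (((½)*(⅙)*4)*0)*1 = ((⅓)*0)*1 = 0*1 = 0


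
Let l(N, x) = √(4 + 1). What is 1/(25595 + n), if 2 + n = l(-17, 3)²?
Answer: 1/25598 ≈ 3.9066e-5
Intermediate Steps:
l(N, x) = √5
n = 3 (n = -2 + (√5)² = -2 + 5 = 3)
1/(25595 + n) = 1/(25595 + 3) = 1/25598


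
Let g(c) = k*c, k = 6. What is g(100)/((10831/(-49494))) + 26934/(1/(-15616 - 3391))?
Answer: -5544792677478/10831 ≈ -5.1194e+8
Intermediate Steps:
g(c) = 6*c
g(100)/((10831/(-49494))) + 26934/(1/(-15616 - 3391)) = (6*100)/((10831/(-49494))) + 26934/(1/(-15616 - 3391)) = 600/((10831*(-1/49494))) + 26934/(1/(-19007)) = 600/(-10831/49494) + 26934/(-1/19007) = 600*(-49494/10831) + 26934*(-19007) = -29696400/10831 - 511934538 = -5544792677478/10831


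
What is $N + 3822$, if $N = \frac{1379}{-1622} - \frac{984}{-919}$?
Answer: $\frac{5697470743}{1490618} \approx 3822.2$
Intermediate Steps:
$N = \frac{328747}{1490618}$ ($N = 1379 \left(- \frac{1}{1622}\right) - - \frac{984}{919} = - \frac{1379}{1622} + \frac{984}{919} = \frac{328747}{1490618} \approx 0.22054$)
$N + 3822 = \frac{328747}{1490618} + 3822 = \frac{5697470743}{1490618}$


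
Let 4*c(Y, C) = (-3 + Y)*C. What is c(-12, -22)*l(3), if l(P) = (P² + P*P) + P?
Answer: 3465/2 ≈ 1732.5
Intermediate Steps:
c(Y, C) = C*(-3 + Y)/4 (c(Y, C) = ((-3 + Y)*C)/4 = (C*(-3 + Y))/4 = C*(-3 + Y)/4)
l(P) = P + 2*P² (l(P) = (P² + P²) + P = 2*P² + P = P + 2*P²)
c(-12, -22)*l(3) = ((¼)*(-22)*(-3 - 12))*(3*(1 + 2*3)) = ((¼)*(-22)*(-15))*(3*(1 + 6)) = 165*(3*7)/2 = (165/2)*21 = 3465/2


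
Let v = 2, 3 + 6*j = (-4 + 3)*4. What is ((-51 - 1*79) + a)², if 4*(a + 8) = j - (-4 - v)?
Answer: 10778089/576 ≈ 18712.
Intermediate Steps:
j = -7/6 (j = -½ + ((-4 + 3)*4)/6 = -½ + (-1*4)/6 = -½ + (⅙)*(-4) = -½ - ⅔ = -7/6 ≈ -1.1667)
a = -163/24 (a = -8 + (-7/6 - (-4 - 1*2))/4 = -8 + (-7/6 - (-4 - 2))/4 = -8 + (-7/6 - 1*(-6))/4 = -8 + (-7/6 + 6)/4 = -8 + (¼)*(29/6) = -8 + 29/24 = -163/24 ≈ -6.7917)
((-51 - 1*79) + a)² = ((-51 - 1*79) - 163/24)² = ((-51 - 79) - 163/24)² = (-130 - 163/24)² = (-3283/24)² = 10778089/576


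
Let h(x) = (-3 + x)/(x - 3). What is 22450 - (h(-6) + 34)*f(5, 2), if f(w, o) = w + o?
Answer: 22205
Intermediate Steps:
h(x) = 1 (h(x) = (-3 + x)/(-3 + x) = 1)
f(w, o) = o + w
22450 - (h(-6) + 34)*f(5, 2) = 22450 - (1 + 34)*(2 + 5) = 22450 - 35*7 = 22450 - 1*245 = 22450 - 245 = 22205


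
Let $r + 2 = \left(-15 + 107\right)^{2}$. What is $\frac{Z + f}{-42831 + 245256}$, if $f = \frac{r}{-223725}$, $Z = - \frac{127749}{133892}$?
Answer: $- \frac{29713639129}{6063638385172500} \approx -4.9003 \cdot 10^{-6}$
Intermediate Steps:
$Z = - \frac{127749}{133892}$ ($Z = \left(-127749\right) \frac{1}{133892} = - \frac{127749}{133892} \approx -0.95412$)
$r = 8462$ ($r = -2 + \left(-15 + 107\right)^{2} = -2 + 92^{2} = -2 + 8464 = 8462$)
$f = - \frac{8462}{223725}$ ($f = \frac{8462}{-223725} = 8462 \left(- \frac{1}{223725}\right) = - \frac{8462}{223725} \approx -0.037823$)
$\frac{Z + f}{-42831 + 245256} = \frac{- \frac{127749}{133892} - \frac{8462}{223725}}{-42831 + 245256} = - \frac{29713639129}{29954987700 \cdot 202425} = \left(- \frac{29713639129}{29954987700}\right) \frac{1}{202425} = - \frac{29713639129}{6063638385172500}$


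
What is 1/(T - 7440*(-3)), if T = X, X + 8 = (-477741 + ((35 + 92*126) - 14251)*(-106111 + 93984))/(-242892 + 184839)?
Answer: 58053/1263935029 ≈ 4.5930e-5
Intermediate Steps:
X = -31807931/58053 (X = -8 + (-477741 + ((35 + 92*126) - 14251)*(-106111 + 93984))/(-242892 + 184839) = -8 + (-477741 + ((35 + 11592) - 14251)*(-12127))/(-58053) = -8 + (-477741 + (11627 - 14251)*(-12127))*(-1/58053) = -8 + (-477741 - 2624*(-12127))*(-1/58053) = -8 + (-477741 + 31821248)*(-1/58053) = -8 + 31343507*(-1/58053) = -8 - 31343507/58053 = -31807931/58053 ≈ -547.91)
T = -31807931/58053 ≈ -547.91
1/(T - 7440*(-3)) = 1/(-31807931/58053 - 7440*(-3)) = 1/(-31807931/58053 + 22320) = 1/(1263935029/58053) = 58053/1263935029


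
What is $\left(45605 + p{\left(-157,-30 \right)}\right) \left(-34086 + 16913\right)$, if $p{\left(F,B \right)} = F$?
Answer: $-780478504$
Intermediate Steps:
$\left(45605 + p{\left(-157,-30 \right)}\right) \left(-34086 + 16913\right) = \left(45605 - 157\right) \left(-34086 + 16913\right) = 45448 \left(-17173\right) = -780478504$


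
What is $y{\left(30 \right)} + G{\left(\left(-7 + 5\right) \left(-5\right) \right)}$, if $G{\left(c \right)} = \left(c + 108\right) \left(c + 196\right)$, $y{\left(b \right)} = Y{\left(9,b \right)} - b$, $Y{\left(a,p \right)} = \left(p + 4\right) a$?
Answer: $24584$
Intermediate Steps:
$Y{\left(a,p \right)} = a \left(4 + p\right)$ ($Y{\left(a,p \right)} = \left(4 + p\right) a = a \left(4 + p\right)$)
$y{\left(b \right)} = 36 + 8 b$ ($y{\left(b \right)} = 9 \left(4 + b\right) - b = \left(36 + 9 b\right) - b = 36 + 8 b$)
$G{\left(c \right)} = \left(108 + c\right) \left(196 + c\right)$
$y{\left(30 \right)} + G{\left(\left(-7 + 5\right) \left(-5\right) \right)} = \left(36 + 8 \cdot 30\right) + \left(21168 + \left(\left(-7 + 5\right) \left(-5\right)\right)^{2} + 304 \left(-7 + 5\right) \left(-5\right)\right) = \left(36 + 240\right) + \left(21168 + \left(\left(-2\right) \left(-5\right)\right)^{2} + 304 \left(\left(-2\right) \left(-5\right)\right)\right) = 276 + \left(21168 + 10^{2} + 304 \cdot 10\right) = 276 + \left(21168 + 100 + 3040\right) = 276 + 24308 = 24584$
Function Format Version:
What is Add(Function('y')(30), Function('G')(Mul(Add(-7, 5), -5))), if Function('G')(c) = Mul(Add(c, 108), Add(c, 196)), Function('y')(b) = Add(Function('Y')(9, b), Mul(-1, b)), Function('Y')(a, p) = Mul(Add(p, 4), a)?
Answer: 24584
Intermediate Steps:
Function('Y')(a, p) = Mul(a, Add(4, p)) (Function('Y')(a, p) = Mul(Add(4, p), a) = Mul(a, Add(4, p)))
Function('y')(b) = Add(36, Mul(8, b)) (Function('y')(b) = Add(Mul(9, Add(4, b)), Mul(-1, b)) = Add(Add(36, Mul(9, b)), Mul(-1, b)) = Add(36, Mul(8, b)))
Function('G')(c) = Mul(Add(108, c), Add(196, c))
Add(Function('y')(30), Function('G')(Mul(Add(-7, 5), -5))) = Add(Add(36, Mul(8, 30)), Add(21168, Pow(Mul(Add(-7, 5), -5), 2), Mul(304, Mul(Add(-7, 5), -5)))) = Add(Add(36, 240), Add(21168, Pow(Mul(-2, -5), 2), Mul(304, Mul(-2, -5)))) = Add(276, Add(21168, Pow(10, 2), Mul(304, 10))) = Add(276, Add(21168, 100, 3040)) = Add(276, 24308) = 24584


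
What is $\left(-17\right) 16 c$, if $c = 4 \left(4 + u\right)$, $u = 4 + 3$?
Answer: $-11968$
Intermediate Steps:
$u = 7$
$c = 44$ ($c = 4 \left(4 + 7\right) = 4 \cdot 11 = 44$)
$\left(-17\right) 16 c = \left(-17\right) 16 \cdot 44 = \left(-272\right) 44 = -11968$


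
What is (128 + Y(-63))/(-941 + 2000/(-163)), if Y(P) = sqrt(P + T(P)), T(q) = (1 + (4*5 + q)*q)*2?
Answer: -20864/155383 - 163*sqrt(5357)/155383 ≈ -0.21105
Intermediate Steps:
T(q) = 2 + 2*q*(20 + q) (T(q) = (1 + (20 + q)*q)*2 = (1 + q*(20 + q))*2 = 2 + 2*q*(20 + q))
Y(P) = sqrt(2 + 2*P**2 + 41*P) (Y(P) = sqrt(P + (2 + 2*P**2 + 40*P)) = sqrt(2 + 2*P**2 + 41*P))
(128 + Y(-63))/(-941 + 2000/(-163)) = (128 + sqrt(2 + 2*(-63)**2 + 41*(-63)))/(-941 + 2000/(-163)) = (128 + sqrt(2 + 2*3969 - 2583))/(-941 + 2000*(-1/163)) = (128 + sqrt(2 + 7938 - 2583))/(-941 - 2000/163) = (128 + sqrt(5357))/(-155383/163) = (128 + sqrt(5357))*(-163/155383) = -20864/155383 - 163*sqrt(5357)/155383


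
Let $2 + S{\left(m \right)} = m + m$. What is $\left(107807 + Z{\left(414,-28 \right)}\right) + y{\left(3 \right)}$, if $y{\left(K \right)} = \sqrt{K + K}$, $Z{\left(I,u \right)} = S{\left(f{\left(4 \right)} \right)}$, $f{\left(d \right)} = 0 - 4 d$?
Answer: $107773 + \sqrt{6} \approx 1.0778 \cdot 10^{5}$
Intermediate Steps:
$f{\left(d \right)} = - 4 d$
$S{\left(m \right)} = -2 + 2 m$ ($S{\left(m \right)} = -2 + \left(m + m\right) = -2 + 2 m$)
$Z{\left(I,u \right)} = -34$ ($Z{\left(I,u \right)} = -2 + 2 \left(\left(-4\right) 4\right) = -2 + 2 \left(-16\right) = -2 - 32 = -34$)
$y{\left(K \right)} = \sqrt{2} \sqrt{K}$ ($y{\left(K \right)} = \sqrt{2 K} = \sqrt{2} \sqrt{K}$)
$\left(107807 + Z{\left(414,-28 \right)}\right) + y{\left(3 \right)} = \left(107807 - 34\right) + \sqrt{2} \sqrt{3} = 107773 + \sqrt{6}$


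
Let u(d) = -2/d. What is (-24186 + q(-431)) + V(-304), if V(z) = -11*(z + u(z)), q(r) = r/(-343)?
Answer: -1086556773/52136 ≈ -20841.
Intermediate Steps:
q(r) = -r/343 (q(r) = r*(-1/343) = -r/343)
V(z) = -11*z + 22/z (V(z) = -11*(z - 2/z) = -11*z + 22/z)
(-24186 + q(-431)) + V(-304) = (-24186 - 1/343*(-431)) + (-11*(-304) + 22/(-304)) = (-24186 + 431/343) + (3344 + 22*(-1/304)) = -8295367/343 + (3344 - 11/152) = -8295367/343 + 508277/152 = -1086556773/52136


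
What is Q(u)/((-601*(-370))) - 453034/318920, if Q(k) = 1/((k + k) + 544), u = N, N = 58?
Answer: -1662229306597/1170150966600 ≈ -1.4205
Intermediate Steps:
u = 58
Q(k) = 1/(544 + 2*k) (Q(k) = 1/(2*k + 544) = 1/(544 + 2*k))
Q(u)/((-601*(-370))) - 453034/318920 = (1/(2*(272 + 58)))/((-601*(-370))) - 453034/318920 = ((½)/330)/222370 - 453034*1/318920 = ((½)*(1/330))*(1/222370) - 226517/159460 = (1/660)*(1/222370) - 226517/159460 = 1/146764200 - 226517/159460 = -1662229306597/1170150966600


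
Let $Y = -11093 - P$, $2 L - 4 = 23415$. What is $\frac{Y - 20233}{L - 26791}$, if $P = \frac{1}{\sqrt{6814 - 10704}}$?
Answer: $\frac{62652}{30163} - \frac{i \sqrt{3890}}{58667035} \approx 2.0771 - 1.0631 \cdot 10^{-6} i$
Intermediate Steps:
$L = \frac{23419}{2}$ ($L = 2 + \frac{1}{2} \cdot 23415 = 2 + \frac{23415}{2} = \frac{23419}{2} \approx 11710.0$)
$P = - \frac{i \sqrt{3890}}{3890}$ ($P = \frac{1}{\sqrt{-3890}} = \frac{1}{i \sqrt{3890}} = - \frac{i \sqrt{3890}}{3890} \approx - 0.016033 i$)
$Y = -11093 + \frac{i \sqrt{3890}}{3890}$ ($Y = -11093 - - \frac{i \sqrt{3890}}{3890} = -11093 + \frac{i \sqrt{3890}}{3890} \approx -11093.0 + 0.016033 i$)
$\frac{Y - 20233}{L - 26791} = \frac{\left(-11093 + \frac{i \sqrt{3890}}{3890}\right) - 20233}{\frac{23419}{2} - 26791} = \frac{-31326 + \frac{i \sqrt{3890}}{3890}}{- \frac{30163}{2}} = \left(-31326 + \frac{i \sqrt{3890}}{3890}\right) \left(- \frac{2}{30163}\right) = \frac{62652}{30163} - \frac{i \sqrt{3890}}{58667035}$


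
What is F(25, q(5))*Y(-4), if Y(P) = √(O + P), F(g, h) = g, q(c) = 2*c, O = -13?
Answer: 25*I*√17 ≈ 103.08*I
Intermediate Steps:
Y(P) = √(-13 + P)
F(25, q(5))*Y(-4) = 25*√(-13 - 4) = 25*√(-17) = 25*(I*√17) = 25*I*√17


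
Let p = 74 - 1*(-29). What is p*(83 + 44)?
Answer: 13081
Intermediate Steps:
p = 103 (p = 74 + 29 = 103)
p*(83 + 44) = 103*(83 + 44) = 103*127 = 13081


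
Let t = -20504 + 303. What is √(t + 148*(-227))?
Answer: I*√53797 ≈ 231.94*I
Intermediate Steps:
t = -20201
√(t + 148*(-227)) = √(-20201 + 148*(-227)) = √(-20201 - 33596) = √(-53797) = I*√53797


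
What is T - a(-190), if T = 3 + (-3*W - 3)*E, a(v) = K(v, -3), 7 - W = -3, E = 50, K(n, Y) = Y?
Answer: -1644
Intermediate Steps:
W = 10 (W = 7 - 1*(-3) = 7 + 3 = 10)
a(v) = -3
T = -1647 (T = 3 + (-3*10 - 3)*50 = 3 + (-30 - 3)*50 = 3 - 33*50 = 3 - 1650 = -1647)
T - a(-190) = -1647 - 1*(-3) = -1647 + 3 = -1644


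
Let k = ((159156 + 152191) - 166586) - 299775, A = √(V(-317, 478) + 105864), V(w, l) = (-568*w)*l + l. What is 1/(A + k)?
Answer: -77507/11971583543 - 3*√9574790/23943167086 ≈ -6.8620e-6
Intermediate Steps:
V(w, l) = l - 568*l*w (V(w, l) = -568*l*w + l = l - 568*l*w)
A = 3*√9574790 (A = √(478*(1 - 568*(-317)) + 105864) = √(478*(1 + 180056) + 105864) = √(478*180057 + 105864) = √(86067246 + 105864) = √86173110 = 3*√9574790 ≈ 9283.0)
k = -155014 (k = (311347 - 166586) - 299775 = 144761 - 299775 = -155014)
1/(A + k) = 1/(3*√9574790 - 155014) = 1/(-155014 + 3*√9574790)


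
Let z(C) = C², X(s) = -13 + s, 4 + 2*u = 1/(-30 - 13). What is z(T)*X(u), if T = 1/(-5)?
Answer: -1291/2150 ≈ -0.60046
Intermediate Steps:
u = -173/86 (u = -2 + 1/(2*(-30 - 13)) = -2 + (½)/(-43) = -2 + (½)*(-1/43) = -2 - 1/86 = -173/86 ≈ -2.0116)
T = -⅕ ≈ -0.20000
z(T)*X(u) = (-⅕)²*(-13 - 173/86) = (1/25)*(-1291/86) = -1291/2150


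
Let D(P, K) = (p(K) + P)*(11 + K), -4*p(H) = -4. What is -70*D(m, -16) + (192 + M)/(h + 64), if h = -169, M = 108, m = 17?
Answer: 44080/7 ≈ 6297.1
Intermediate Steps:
p(H) = 1 (p(H) = -¼*(-4) = 1)
D(P, K) = (1 + P)*(11 + K)
-70*D(m, -16) + (192 + M)/(h + 64) = -70*(11 - 16 + 11*17 - 16*17) + (192 + 108)/(-169 + 64) = -70*(11 - 16 + 187 - 272) + 300/(-105) = -70*(-90) + 300*(-1/105) = 6300 - 20/7 = 44080/7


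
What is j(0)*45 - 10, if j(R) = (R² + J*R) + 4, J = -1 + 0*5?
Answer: 170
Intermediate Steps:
J = -1 (J = -1 + 0 = -1)
j(R) = 4 + R² - R (j(R) = (R² - R) + 4 = 4 + R² - R)
j(0)*45 - 10 = (4 + 0² - 1*0)*45 - 10 = (4 + 0 + 0)*45 - 10 = 4*45 - 10 = 180 - 10 = 170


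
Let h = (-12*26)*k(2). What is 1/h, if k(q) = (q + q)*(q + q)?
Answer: -1/4992 ≈ -0.00020032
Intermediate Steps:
k(q) = 4*q**2 (k(q) = (2*q)*(2*q) = 4*q**2)
h = -4992 (h = (-12*26)*(4*2**2) = -1248*4 = -312*16 = -4992)
1/h = 1/(-4992) = -1/4992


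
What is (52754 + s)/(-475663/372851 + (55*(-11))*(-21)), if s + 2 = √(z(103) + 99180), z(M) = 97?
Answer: 4917158988/1184149073 + 372851*√99277/4736596292 ≈ 4.1773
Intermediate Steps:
s = -2 + √99277 (s = -2 + √(97 + 99180) = -2 + √99277 ≈ 313.08)
(52754 + s)/(-475663/372851 + (55*(-11))*(-21)) = (52754 + (-2 + √99277))/(-475663/372851 + (55*(-11))*(-21)) = (52752 + √99277)/(-475663*1/372851 - 605*(-21)) = (52752 + √99277)/(-475663/372851 + 12705) = (52752 + √99277)/(4736596292/372851) = (52752 + √99277)*(372851/4736596292) = 4917158988/1184149073 + 372851*√99277/4736596292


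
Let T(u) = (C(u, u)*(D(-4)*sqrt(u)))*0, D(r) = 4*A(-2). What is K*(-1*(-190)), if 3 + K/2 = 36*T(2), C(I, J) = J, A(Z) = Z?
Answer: -1140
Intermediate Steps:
D(r) = -8 (D(r) = 4*(-2) = -8)
T(u) = 0 (T(u) = (u*(-8*sqrt(u)))*0 = -8*u**(3/2)*0 = 0)
K = -6 (K = -6 + 2*(36*0) = -6 + 2*0 = -6 + 0 = -6)
K*(-1*(-190)) = -(-6)*(-190) = -6*190 = -1140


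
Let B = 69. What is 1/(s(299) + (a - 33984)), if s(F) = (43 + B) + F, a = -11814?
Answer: -1/45387 ≈ -2.2033e-5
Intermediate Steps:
s(F) = 112 + F (s(F) = (43 + 69) + F = 112 + F)
1/(s(299) + (a - 33984)) = 1/((112 + 299) + (-11814 - 33984)) = 1/(411 - 45798) = 1/(-45387) = -1/45387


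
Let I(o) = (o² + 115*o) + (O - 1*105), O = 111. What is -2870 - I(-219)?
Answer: -25652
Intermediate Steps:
I(o) = 6 + o² + 115*o (I(o) = (o² + 115*o) + (111 - 1*105) = (o² + 115*o) + (111 - 105) = (o² + 115*o) + 6 = 6 + o² + 115*o)
-2870 - I(-219) = -2870 - (6 + (-219)² + 115*(-219)) = -2870 - (6 + 47961 - 25185) = -2870 - 1*22782 = -2870 - 22782 = -25652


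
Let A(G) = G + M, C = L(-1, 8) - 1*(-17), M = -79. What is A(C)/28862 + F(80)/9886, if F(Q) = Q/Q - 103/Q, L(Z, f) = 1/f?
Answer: -24799763/11413189280 ≈ -0.0021729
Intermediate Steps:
F(Q) = 1 - 103/Q
C = 137/8 (C = 1/8 - 1*(-17) = 1/8 + 17 = 137/8 ≈ 17.125)
A(G) = -79 + G (A(G) = G - 79 = -79 + G)
A(C)/28862 + F(80)/9886 = (-79 + 137/8)/28862 + ((-103 + 80)/80)/9886 = -495/8*1/28862 + ((1/80)*(-23))*(1/9886) = -495/230896 - 23/80*1/9886 = -495/230896 - 23/790880 = -24799763/11413189280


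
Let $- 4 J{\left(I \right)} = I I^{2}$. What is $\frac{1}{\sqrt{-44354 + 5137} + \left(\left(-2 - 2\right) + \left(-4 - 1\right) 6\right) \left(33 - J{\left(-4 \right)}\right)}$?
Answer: $- \frac{578}{373301} - \frac{i \sqrt{39217}}{373301} \approx -0.0015483 - 0.00053049 i$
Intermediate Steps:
$J{\left(I \right)} = - \frac{I^{3}}{4}$ ($J{\left(I \right)} = - \frac{I I^{2}}{4} = - \frac{I^{3}}{4}$)
$\frac{1}{\sqrt{-44354 + 5137} + \left(\left(-2 - 2\right) + \left(-4 - 1\right) 6\right) \left(33 - J{\left(-4 \right)}\right)} = \frac{1}{\sqrt{-44354 + 5137} + \left(\left(-2 - 2\right) + \left(-4 - 1\right) 6\right) \left(33 - - \frac{\left(-4\right)^{3}}{4}\right)} = \frac{1}{\sqrt{-39217} + \left(-4 - 30\right) \left(33 - \left(- \frac{1}{4}\right) \left(-64\right)\right)} = \frac{1}{i \sqrt{39217} + \left(-4 - 30\right) \left(33 - 16\right)} = \frac{1}{i \sqrt{39217} - 34 \left(33 - 16\right)} = \frac{1}{i \sqrt{39217} - 578} = \frac{1}{-578 + i \sqrt{39217}}$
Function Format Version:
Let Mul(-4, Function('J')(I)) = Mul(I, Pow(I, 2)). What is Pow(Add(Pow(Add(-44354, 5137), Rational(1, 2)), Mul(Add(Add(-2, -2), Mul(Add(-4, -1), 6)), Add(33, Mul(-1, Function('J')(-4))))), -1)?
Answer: Add(Rational(-578, 373301), Mul(Rational(-1, 373301), I, Pow(39217, Rational(1, 2)))) ≈ Add(-0.0015483, Mul(-0.00053049, I))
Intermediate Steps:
Function('J')(I) = Mul(Rational(-1, 4), Pow(I, 3)) (Function('J')(I) = Mul(Rational(-1, 4), Mul(I, Pow(I, 2))) = Mul(Rational(-1, 4), Pow(I, 3)))
Pow(Add(Pow(Add(-44354, 5137), Rational(1, 2)), Mul(Add(Add(-2, -2), Mul(Add(-4, -1), 6)), Add(33, Mul(-1, Function('J')(-4))))), -1) = Pow(Add(Pow(Add(-44354, 5137), Rational(1, 2)), Mul(Add(Add(-2, -2), Mul(Add(-4, -1), 6)), Add(33, Mul(-1, Mul(Rational(-1, 4), Pow(-4, 3)))))), -1) = Pow(Add(Pow(-39217, Rational(1, 2)), Mul(Add(-4, Mul(-5, 6)), Add(33, Mul(-1, Mul(Rational(-1, 4), -64))))), -1) = Pow(Add(Mul(I, Pow(39217, Rational(1, 2))), Mul(Add(-4, -30), Add(33, Mul(-1, 16)))), -1) = Pow(Add(Mul(I, Pow(39217, Rational(1, 2))), Mul(-34, Add(33, -16))), -1) = Pow(Add(Mul(I, Pow(39217, Rational(1, 2))), Mul(-34, 17)), -1) = Pow(Add(Mul(I, Pow(39217, Rational(1, 2))), -578), -1) = Pow(Add(-578, Mul(I, Pow(39217, Rational(1, 2)))), -1)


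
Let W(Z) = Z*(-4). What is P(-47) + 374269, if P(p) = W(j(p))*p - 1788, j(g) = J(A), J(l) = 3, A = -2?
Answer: 373045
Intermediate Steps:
j(g) = 3
W(Z) = -4*Z
P(p) = -1788 - 12*p (P(p) = (-4*3)*p - 1788 = -12*p - 1788 = -1788 - 12*p)
P(-47) + 374269 = (-1788 - 12*(-47)) + 374269 = (-1788 + 564) + 374269 = -1224 + 374269 = 373045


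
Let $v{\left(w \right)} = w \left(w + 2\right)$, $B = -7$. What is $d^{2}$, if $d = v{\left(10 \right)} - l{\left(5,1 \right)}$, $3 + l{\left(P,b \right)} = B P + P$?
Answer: $23409$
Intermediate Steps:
$l{\left(P,b \right)} = -3 - 6 P$ ($l{\left(P,b \right)} = -3 + \left(- 7 P + P\right) = -3 - 6 P$)
$v{\left(w \right)} = w \left(2 + w\right)$
$d = 153$ ($d = 10 \left(2 + 10\right) - \left(-3 - 30\right) = 10 \cdot 12 - \left(-3 - 30\right) = 120 - -33 = 120 + 33 = 153$)
$d^{2} = 153^{2} = 23409$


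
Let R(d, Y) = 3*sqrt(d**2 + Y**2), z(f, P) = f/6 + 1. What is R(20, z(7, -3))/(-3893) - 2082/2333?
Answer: -2082/2333 - sqrt(14569)/7786 ≈ -0.90792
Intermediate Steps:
z(f, P) = 1 + f/6 (z(f, P) = f*(1/6) + 1 = f/6 + 1 = 1 + f/6)
R(d, Y) = 3*sqrt(Y**2 + d**2)
R(20, z(7, -3))/(-3893) - 2082/2333 = (3*sqrt((1 + (1/6)*7)**2 + 20**2))/(-3893) - 2082/2333 = (3*sqrt((1 + 7/6)**2 + 400))*(-1/3893) - 2082*1/2333 = (3*sqrt((13/6)**2 + 400))*(-1/3893) - 2082/2333 = (3*sqrt(169/36 + 400))*(-1/3893) - 2082/2333 = (3*sqrt(14569/36))*(-1/3893) - 2082/2333 = (3*(sqrt(14569)/6))*(-1/3893) - 2082/2333 = (sqrt(14569)/2)*(-1/3893) - 2082/2333 = -sqrt(14569)/7786 - 2082/2333 = -2082/2333 - sqrt(14569)/7786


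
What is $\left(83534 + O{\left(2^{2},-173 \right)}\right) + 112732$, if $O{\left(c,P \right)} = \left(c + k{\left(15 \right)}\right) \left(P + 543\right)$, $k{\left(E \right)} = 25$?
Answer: $206996$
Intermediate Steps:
$O{\left(c,P \right)} = \left(25 + c\right) \left(543 + P\right)$ ($O{\left(c,P \right)} = \left(c + 25\right) \left(P + 543\right) = \left(25 + c\right) \left(543 + P\right)$)
$\left(83534 + O{\left(2^{2},-173 \right)}\right) + 112732 = \left(83534 + \left(13575 + 25 \left(-173\right) + 543 \cdot 2^{2} - 173 \cdot 2^{2}\right)\right) + 112732 = \left(83534 + \left(13575 - 4325 + 543 \cdot 4 - 692\right)\right) + 112732 = \left(83534 + \left(13575 - 4325 + 2172 - 692\right)\right) + 112732 = \left(83534 + 10730\right) + 112732 = 94264 + 112732 = 206996$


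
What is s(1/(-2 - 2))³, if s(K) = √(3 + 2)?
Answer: 5*√5 ≈ 11.180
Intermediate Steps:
s(K) = √5
s(1/(-2 - 2))³ = (√5)³ = 5*√5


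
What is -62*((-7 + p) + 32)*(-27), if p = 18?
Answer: 71982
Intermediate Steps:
-62*((-7 + p) + 32)*(-27) = -62*((-7 + 18) + 32)*(-27) = -62*(11 + 32)*(-27) = -62*43*(-27) = -2666*(-27) = 71982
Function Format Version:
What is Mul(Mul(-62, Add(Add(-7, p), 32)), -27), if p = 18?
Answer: 71982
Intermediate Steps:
Mul(Mul(-62, Add(Add(-7, p), 32)), -27) = Mul(Mul(-62, Add(Add(-7, 18), 32)), -27) = Mul(Mul(-62, Add(11, 32)), -27) = Mul(Mul(-62, 43), -27) = Mul(-2666, -27) = 71982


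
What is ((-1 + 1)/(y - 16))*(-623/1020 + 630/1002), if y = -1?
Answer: 0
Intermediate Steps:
((-1 + 1)/(y - 16))*(-623/1020 + 630/1002) = ((-1 + 1)/(-1 - 16))*(-623/1020 + 630/1002) = (0/(-17))*(-623*1/1020 + 630*(1/1002)) = (0*(-1/17))*(-623/1020 + 105/167) = 0*(3059/170340) = 0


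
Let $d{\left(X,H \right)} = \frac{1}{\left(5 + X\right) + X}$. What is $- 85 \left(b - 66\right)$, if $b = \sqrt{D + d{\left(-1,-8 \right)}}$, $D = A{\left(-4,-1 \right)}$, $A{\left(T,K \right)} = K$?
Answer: $5610 - \frac{85 i \sqrt{6}}{3} \approx 5610.0 - 69.402 i$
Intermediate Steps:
$d{\left(X,H \right)} = \frac{1}{5 + 2 X}$
$D = -1$
$b = \frac{i \sqrt{6}}{3}$ ($b = \sqrt{-1 + \frac{1}{5 + 2 \left(-1\right)}} = \sqrt{-1 + \frac{1}{5 - 2}} = \sqrt{-1 + \frac{1}{3}} = \sqrt{- \frac{2}{3}} = \frac{i \sqrt{6}}{3} \approx 0.8165 i$)
$- 85 \left(b - 66\right) = - 85 \left(\frac{i \sqrt{6}}{3} - 66\right) = - 85 \left(-66 + \frac{i \sqrt{6}}{3}\right) = 5610 - \frac{85 i \sqrt{6}}{3}$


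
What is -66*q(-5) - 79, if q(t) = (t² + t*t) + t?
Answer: -3049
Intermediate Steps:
q(t) = t + 2*t² (q(t) = (t² + t²) + t = 2*t² + t = t + 2*t²)
-66*q(-5) - 79 = -(-330)*(1 + 2*(-5)) - 79 = -(-330)*(1 - 10) - 79 = -(-330)*(-9) - 79 = -66*45 - 79 = -2970 - 79 = -3049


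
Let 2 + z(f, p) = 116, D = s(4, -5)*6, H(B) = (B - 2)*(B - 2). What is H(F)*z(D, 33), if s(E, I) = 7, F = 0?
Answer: 456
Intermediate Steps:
H(B) = (-2 + B)² (H(B) = (-2 + B)*(-2 + B) = (-2 + B)²)
D = 42 (D = 7*6 = 42)
z(f, p) = 114 (z(f, p) = -2 + 116 = 114)
H(F)*z(D, 33) = (-2 + 0)²*114 = (-2)²*114 = 4*114 = 456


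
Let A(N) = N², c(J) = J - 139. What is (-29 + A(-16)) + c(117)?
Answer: 205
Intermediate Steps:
c(J) = -139 + J
(-29 + A(-16)) + c(117) = (-29 + (-16)²) + (-139 + 117) = (-29 + 256) - 22 = 227 - 22 = 205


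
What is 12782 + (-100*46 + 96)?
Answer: 8278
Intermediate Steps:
12782 + (-100*46 + 96) = 12782 + (-4600 + 96) = 12782 - 4504 = 8278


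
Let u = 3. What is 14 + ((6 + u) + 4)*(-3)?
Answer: -25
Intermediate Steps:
14 + ((6 + u) + 4)*(-3) = 14 + ((6 + 3) + 4)*(-3) = 14 + (9 + 4)*(-3) = 14 + 13*(-3) = 14 - 39 = -25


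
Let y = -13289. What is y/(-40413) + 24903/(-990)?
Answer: -110360981/4445430 ≈ -24.826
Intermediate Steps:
y/(-40413) + 24903/(-990) = -13289/(-40413) + 24903/(-990) = -13289*(-1/40413) + 24903*(-1/990) = 13289/40413 - 2767/110 = -110360981/4445430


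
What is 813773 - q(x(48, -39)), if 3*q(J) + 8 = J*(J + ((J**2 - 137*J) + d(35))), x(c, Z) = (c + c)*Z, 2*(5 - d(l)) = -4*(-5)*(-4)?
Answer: 54390649487/3 ≈ 1.8130e+10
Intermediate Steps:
d(l) = 45 (d(l) = 5 - (-4*(-5))*(-4)/2 = 5 - 10*(-4) = 5 - 1/2*(-80) = 5 + 40 = 45)
x(c, Z) = 2*Z*c (x(c, Z) = (2*c)*Z = 2*Z*c)
q(J) = -8/3 + J*(45 + J**2 - 136*J)/3 (q(J) = -8/3 + (J*(J + ((J**2 - 137*J) + 45)))/3 = -8/3 + (J*(J + (45 + J**2 - 137*J)))/3 = -8/3 + (J*(45 + J**2 - 136*J))/3 = -8/3 + J*(45 + J**2 - 136*J)/3)
813773 - q(x(48, -39)) = 813773 - (-8/3 + 15*(2*(-39)*48) - 136*(2*(-39)*48)**2/3 + (2*(-39)*48)**3/3) = 813773 - (-8/3 + 15*(-3744) - 136/3*(-3744)**2 + (1/3)*(-3744)**3) = 813773 - (-8/3 - 56160 - 136/3*14017536 + (1/3)*(-52481654784)) = 813773 - (-8/3 - 56160 - 635461632 - 17493884928) = 813773 - 1*(-54388208168/3) = 813773 + 54388208168/3 = 54390649487/3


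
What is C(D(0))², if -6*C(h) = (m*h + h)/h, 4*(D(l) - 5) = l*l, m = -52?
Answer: 289/4 ≈ 72.250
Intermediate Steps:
D(l) = 5 + l²/4 (D(l) = 5 + (l*l)/4 = 5 + l²/4)
C(h) = 17/2 (C(h) = -(-52*h + h)/(6*h) = -(-51*h)/(6*h) = -⅙*(-51) = 17/2)
C(D(0))² = (17/2)² = 289/4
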